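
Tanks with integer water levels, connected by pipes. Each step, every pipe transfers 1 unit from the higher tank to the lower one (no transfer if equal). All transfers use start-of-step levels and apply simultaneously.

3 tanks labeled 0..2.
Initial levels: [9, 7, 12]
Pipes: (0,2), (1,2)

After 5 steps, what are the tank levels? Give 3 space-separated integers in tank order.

Step 1: flows [2->0,2->1] -> levels [10 8 10]
Step 2: flows [0=2,2->1] -> levels [10 9 9]
Step 3: flows [0->2,1=2] -> levels [9 9 10]
Step 4: flows [2->0,2->1] -> levels [10 10 8]
Step 5: flows [0->2,1->2] -> levels [9 9 10]

Answer: 9 9 10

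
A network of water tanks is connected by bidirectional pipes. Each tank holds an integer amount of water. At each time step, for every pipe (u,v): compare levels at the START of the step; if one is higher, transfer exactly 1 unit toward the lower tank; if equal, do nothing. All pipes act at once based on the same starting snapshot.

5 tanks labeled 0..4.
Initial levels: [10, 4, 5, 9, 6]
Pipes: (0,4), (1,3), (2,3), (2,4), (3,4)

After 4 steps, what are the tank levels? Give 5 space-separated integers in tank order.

Step 1: flows [0->4,3->1,3->2,4->2,3->4] -> levels [9 5 7 6 7]
Step 2: flows [0->4,3->1,2->3,2=4,4->3] -> levels [8 6 6 7 7]
Step 3: flows [0->4,3->1,3->2,4->2,3=4] -> levels [7 7 8 5 7]
Step 4: flows [0=4,1->3,2->3,2->4,4->3] -> levels [7 6 6 8 7]

Answer: 7 6 6 8 7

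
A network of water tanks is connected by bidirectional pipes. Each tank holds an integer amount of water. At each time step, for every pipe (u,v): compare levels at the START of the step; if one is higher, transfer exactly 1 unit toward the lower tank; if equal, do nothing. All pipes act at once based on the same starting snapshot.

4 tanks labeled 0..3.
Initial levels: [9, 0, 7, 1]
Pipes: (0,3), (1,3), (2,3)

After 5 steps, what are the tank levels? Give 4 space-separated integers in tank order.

Answer: 4 4 4 5

Derivation:
Step 1: flows [0->3,3->1,2->3] -> levels [8 1 6 2]
Step 2: flows [0->3,3->1,2->3] -> levels [7 2 5 3]
Step 3: flows [0->3,3->1,2->3] -> levels [6 3 4 4]
Step 4: flows [0->3,3->1,2=3] -> levels [5 4 4 4]
Step 5: flows [0->3,1=3,2=3] -> levels [4 4 4 5]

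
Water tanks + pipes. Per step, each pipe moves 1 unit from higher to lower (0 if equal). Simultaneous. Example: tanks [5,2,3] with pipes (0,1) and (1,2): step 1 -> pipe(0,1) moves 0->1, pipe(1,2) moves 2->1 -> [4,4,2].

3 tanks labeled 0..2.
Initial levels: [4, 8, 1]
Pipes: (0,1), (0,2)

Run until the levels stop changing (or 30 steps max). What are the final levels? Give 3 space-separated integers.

Answer: 5 4 4

Derivation:
Step 1: flows [1->0,0->2] -> levels [4 7 2]
Step 2: flows [1->0,0->2] -> levels [4 6 3]
Step 3: flows [1->0,0->2] -> levels [4 5 4]
Step 4: flows [1->0,0=2] -> levels [5 4 4]
Step 5: flows [0->1,0->2] -> levels [3 5 5]
Step 6: flows [1->0,2->0] -> levels [5 4 4]
  -> period-2 cycle: step 6 state = step 4 state; never stabilizes
  -> state at step 30: (30-4) mod 2 = 0, same as step 4 -> [5 4 4]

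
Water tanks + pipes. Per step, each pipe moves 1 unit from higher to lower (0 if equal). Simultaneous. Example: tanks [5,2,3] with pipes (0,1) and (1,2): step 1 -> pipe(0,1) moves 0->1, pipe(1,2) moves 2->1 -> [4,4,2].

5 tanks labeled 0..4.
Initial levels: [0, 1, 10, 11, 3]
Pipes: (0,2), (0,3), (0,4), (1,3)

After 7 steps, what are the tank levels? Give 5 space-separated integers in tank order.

Step 1: flows [2->0,3->0,4->0,3->1] -> levels [3 2 9 9 2]
Step 2: flows [2->0,3->0,0->4,3->1] -> levels [4 3 8 7 3]
Step 3: flows [2->0,3->0,0->4,3->1] -> levels [5 4 7 5 4]
Step 4: flows [2->0,0=3,0->4,3->1] -> levels [5 5 6 4 5]
Step 5: flows [2->0,0->3,0=4,1->3] -> levels [5 4 5 6 5]
Step 6: flows [0=2,3->0,0=4,3->1] -> levels [6 5 5 4 5]
Step 7: flows [0->2,0->3,0->4,1->3] -> levels [3 4 6 6 6]

Answer: 3 4 6 6 6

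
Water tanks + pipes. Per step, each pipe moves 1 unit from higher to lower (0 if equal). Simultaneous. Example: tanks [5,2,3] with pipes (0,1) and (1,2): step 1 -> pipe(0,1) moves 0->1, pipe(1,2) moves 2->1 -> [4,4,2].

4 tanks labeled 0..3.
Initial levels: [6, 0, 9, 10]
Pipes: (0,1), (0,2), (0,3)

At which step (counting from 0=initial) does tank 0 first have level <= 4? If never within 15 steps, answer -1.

Step 1: flows [0->1,2->0,3->0] -> levels [7 1 8 9]
Step 2: flows [0->1,2->0,3->0] -> levels [8 2 7 8]
Step 3: flows [0->1,0->2,0=3] -> levels [6 3 8 8]
Step 4: flows [0->1,2->0,3->0] -> levels [7 4 7 7]
Step 5: flows [0->1,0=2,0=3] -> levels [6 5 7 7]
Step 6: flows [0->1,2->0,3->0] -> levels [7 6 6 6]
Step 7: flows [0->1,0->2,0->3] -> levels [4 7 7 7]
Tank 0 first reaches <=4 at step 7

Answer: 7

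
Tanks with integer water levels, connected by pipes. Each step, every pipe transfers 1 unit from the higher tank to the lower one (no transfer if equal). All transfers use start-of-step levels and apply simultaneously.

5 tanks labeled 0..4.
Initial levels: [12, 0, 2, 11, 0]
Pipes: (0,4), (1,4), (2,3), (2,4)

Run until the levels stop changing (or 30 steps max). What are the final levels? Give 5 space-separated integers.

Step 1: flows [0->4,1=4,3->2,2->4] -> levels [11 0 2 10 2]
Step 2: flows [0->4,4->1,3->2,2=4] -> levels [10 1 3 9 2]
Step 3: flows [0->4,4->1,3->2,2->4] -> levels [9 2 3 8 3]
Step 4: flows [0->4,4->1,3->2,2=4] -> levels [8 3 4 7 3]
Step 5: flows [0->4,1=4,3->2,2->4] -> levels [7 3 4 6 5]
Step 6: flows [0->4,4->1,3->2,4->2] -> levels [6 4 6 5 4]
Step 7: flows [0->4,1=4,2->3,2->4] -> levels [5 4 4 6 6]
Step 8: flows [4->0,4->1,3->2,4->2] -> levels [6 5 6 5 3]
Step 9: flows [0->4,1->4,2->3,2->4] -> levels [5 4 4 6 6]
  -> period-2 cycle: step 9 state = step 7 state; never stabilizes
  -> state at step 30: (30-7) mod 2 = 1, same as step 8 -> [6 5 6 5 3]

Answer: 6 5 6 5 3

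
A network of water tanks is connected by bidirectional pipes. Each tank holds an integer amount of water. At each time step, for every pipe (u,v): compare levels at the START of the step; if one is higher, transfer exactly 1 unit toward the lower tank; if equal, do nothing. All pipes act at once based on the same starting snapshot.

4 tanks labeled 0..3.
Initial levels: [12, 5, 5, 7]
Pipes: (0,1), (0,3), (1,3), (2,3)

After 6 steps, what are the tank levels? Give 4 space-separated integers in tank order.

Step 1: flows [0->1,0->3,3->1,3->2] -> levels [10 7 6 6]
Step 2: flows [0->1,0->3,1->3,2=3] -> levels [8 7 6 8]
Step 3: flows [0->1,0=3,3->1,3->2] -> levels [7 9 7 6]
Step 4: flows [1->0,0->3,1->3,2->3] -> levels [7 7 6 9]
Step 5: flows [0=1,3->0,3->1,3->2] -> levels [8 8 7 6]
Step 6: flows [0=1,0->3,1->3,2->3] -> levels [7 7 6 9]

Answer: 7 7 6 9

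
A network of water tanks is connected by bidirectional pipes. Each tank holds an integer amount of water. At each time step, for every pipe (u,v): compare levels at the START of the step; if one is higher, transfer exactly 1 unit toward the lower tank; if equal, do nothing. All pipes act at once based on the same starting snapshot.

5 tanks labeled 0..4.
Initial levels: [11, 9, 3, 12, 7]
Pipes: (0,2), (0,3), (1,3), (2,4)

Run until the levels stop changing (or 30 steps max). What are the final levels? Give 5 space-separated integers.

Step 1: flows [0->2,3->0,3->1,4->2] -> levels [11 10 5 10 6]
Step 2: flows [0->2,0->3,1=3,4->2] -> levels [9 10 7 11 5]
Step 3: flows [0->2,3->0,3->1,2->4] -> levels [9 11 7 9 6]
Step 4: flows [0->2,0=3,1->3,2->4] -> levels [8 10 7 10 7]
Step 5: flows [0->2,3->0,1=3,2=4] -> levels [8 10 8 9 7]
Step 6: flows [0=2,3->0,1->3,2->4] -> levels [9 9 7 9 8]
Step 7: flows [0->2,0=3,1=3,4->2] -> levels [8 9 9 9 7]
Step 8: flows [2->0,3->0,1=3,2->4] -> levels [10 9 7 8 8]
Step 9: flows [0->2,0->3,1->3,4->2] -> levels [8 8 9 10 7]
Step 10: flows [2->0,3->0,3->1,2->4] -> levels [10 9 7 8 8]
  -> period-2 cycle: step 10 state = step 8 state; never stabilizes
  -> state at step 30: (30-8) mod 2 = 0, same as step 8 -> [10 9 7 8 8]

Answer: 10 9 7 8 8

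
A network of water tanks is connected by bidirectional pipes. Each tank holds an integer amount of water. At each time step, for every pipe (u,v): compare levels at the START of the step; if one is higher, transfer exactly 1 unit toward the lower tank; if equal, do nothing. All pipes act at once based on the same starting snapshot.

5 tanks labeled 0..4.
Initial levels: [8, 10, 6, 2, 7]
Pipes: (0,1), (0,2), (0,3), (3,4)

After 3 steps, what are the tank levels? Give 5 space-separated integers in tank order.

Step 1: flows [1->0,0->2,0->3,4->3] -> levels [7 9 7 4 6]
Step 2: flows [1->0,0=2,0->3,4->3] -> levels [7 8 7 6 5]
Step 3: flows [1->0,0=2,0->3,3->4] -> levels [7 7 7 6 6]

Answer: 7 7 7 6 6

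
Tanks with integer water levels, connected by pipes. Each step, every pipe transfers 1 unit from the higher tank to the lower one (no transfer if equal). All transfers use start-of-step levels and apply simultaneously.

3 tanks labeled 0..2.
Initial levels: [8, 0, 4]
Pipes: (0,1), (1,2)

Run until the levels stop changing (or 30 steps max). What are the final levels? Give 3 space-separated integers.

Step 1: flows [0->1,2->1] -> levels [7 2 3]
Step 2: flows [0->1,2->1] -> levels [6 4 2]
Step 3: flows [0->1,1->2] -> levels [5 4 3]
Step 4: flows [0->1,1->2] -> levels [4 4 4]
Step 5: flows [0=1,1=2] -> levels [4 4 4]
  -> stable (no change)

Answer: 4 4 4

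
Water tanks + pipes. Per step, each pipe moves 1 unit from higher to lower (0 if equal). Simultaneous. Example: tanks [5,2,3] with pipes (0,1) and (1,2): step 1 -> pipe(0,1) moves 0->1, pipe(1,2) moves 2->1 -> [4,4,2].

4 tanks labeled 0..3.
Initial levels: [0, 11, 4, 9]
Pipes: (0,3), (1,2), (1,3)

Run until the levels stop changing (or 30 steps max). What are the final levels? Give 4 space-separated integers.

Answer: 6 7 6 5

Derivation:
Step 1: flows [3->0,1->2,1->3] -> levels [1 9 5 9]
Step 2: flows [3->0,1->2,1=3] -> levels [2 8 6 8]
Step 3: flows [3->0,1->2,1=3] -> levels [3 7 7 7]
Step 4: flows [3->0,1=2,1=3] -> levels [4 7 7 6]
Step 5: flows [3->0,1=2,1->3] -> levels [5 6 7 6]
Step 6: flows [3->0,2->1,1=3] -> levels [6 7 6 5]
Step 7: flows [0->3,1->2,1->3] -> levels [5 5 7 7]
Step 8: flows [3->0,2->1,3->1] -> levels [6 7 6 5]
  -> period-2 cycle: step 8 state = step 6 state; never stabilizes
  -> state at step 30: (30-6) mod 2 = 0, same as step 6 -> [6 7 6 5]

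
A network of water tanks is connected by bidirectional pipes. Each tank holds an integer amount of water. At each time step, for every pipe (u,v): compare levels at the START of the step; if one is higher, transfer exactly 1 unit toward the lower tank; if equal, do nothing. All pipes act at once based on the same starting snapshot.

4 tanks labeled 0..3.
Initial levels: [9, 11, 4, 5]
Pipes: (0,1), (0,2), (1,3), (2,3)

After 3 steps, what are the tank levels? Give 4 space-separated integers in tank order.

Step 1: flows [1->0,0->2,1->3,3->2] -> levels [9 9 6 5]
Step 2: flows [0=1,0->2,1->3,2->3] -> levels [8 8 6 7]
Step 3: flows [0=1,0->2,1->3,3->2] -> levels [7 7 8 7]

Answer: 7 7 8 7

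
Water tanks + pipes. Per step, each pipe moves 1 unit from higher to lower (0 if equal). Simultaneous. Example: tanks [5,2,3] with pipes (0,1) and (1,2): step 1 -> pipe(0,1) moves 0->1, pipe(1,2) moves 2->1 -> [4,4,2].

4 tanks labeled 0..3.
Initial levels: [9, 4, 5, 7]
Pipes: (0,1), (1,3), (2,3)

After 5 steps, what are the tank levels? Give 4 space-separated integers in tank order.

Answer: 6 8 6 5

Derivation:
Step 1: flows [0->1,3->1,3->2] -> levels [8 6 6 5]
Step 2: flows [0->1,1->3,2->3] -> levels [7 6 5 7]
Step 3: flows [0->1,3->1,3->2] -> levels [6 8 6 5]
Step 4: flows [1->0,1->3,2->3] -> levels [7 6 5 7]
  -> period-2 cycle: step 4 state = step 2 state
  -> state at step 5: (5-2) mod 2 = 1, same as step 3 -> [6 8 6 5]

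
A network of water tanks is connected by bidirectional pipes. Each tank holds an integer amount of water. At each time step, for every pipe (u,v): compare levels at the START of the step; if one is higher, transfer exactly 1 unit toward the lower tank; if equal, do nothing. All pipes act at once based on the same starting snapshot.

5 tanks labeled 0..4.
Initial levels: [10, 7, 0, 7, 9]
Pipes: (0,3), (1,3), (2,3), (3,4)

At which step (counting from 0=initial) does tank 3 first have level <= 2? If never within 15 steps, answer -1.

Step 1: flows [0->3,1=3,3->2,4->3] -> levels [9 7 1 8 8]
Step 2: flows [0->3,3->1,3->2,3=4] -> levels [8 8 2 7 8]
Step 3: flows [0->3,1->3,3->2,4->3] -> levels [7 7 3 9 7]
Step 4: flows [3->0,3->1,3->2,3->4] -> levels [8 8 4 5 8]
Step 5: flows [0->3,1->3,3->2,4->3] -> levels [7 7 5 7 7]
Step 6: flows [0=3,1=3,3->2,3=4] -> levels [7 7 6 6 7]
Step 7: flows [0->3,1->3,2=3,4->3] -> levels [6 6 6 9 6]
Step 8: flows [3->0,3->1,3->2,3->4] -> levels [7 7 7 5 7]
Step 9: flows [0->3,1->3,2->3,4->3] -> levels [6 6 6 9 6]
  -> period-2 cycle (repeats step 7); tank 3 never drops to <=2
Tank 3 never reaches <=2 within 15 steps

Answer: -1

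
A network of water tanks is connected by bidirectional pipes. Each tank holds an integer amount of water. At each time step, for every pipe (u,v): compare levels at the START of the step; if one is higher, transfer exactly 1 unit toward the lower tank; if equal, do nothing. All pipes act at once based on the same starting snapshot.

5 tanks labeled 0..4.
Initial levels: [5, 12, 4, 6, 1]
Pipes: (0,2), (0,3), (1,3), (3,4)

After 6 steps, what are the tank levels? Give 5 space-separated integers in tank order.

Step 1: flows [0->2,3->0,1->3,3->4] -> levels [5 11 5 5 2]
Step 2: flows [0=2,0=3,1->3,3->4] -> levels [5 10 5 5 3]
Step 3: flows [0=2,0=3,1->3,3->4] -> levels [5 9 5 5 4]
Step 4: flows [0=2,0=3,1->3,3->4] -> levels [5 8 5 5 5]
Step 5: flows [0=2,0=3,1->3,3=4] -> levels [5 7 5 6 5]
Step 6: flows [0=2,3->0,1->3,3->4] -> levels [6 6 5 5 6]

Answer: 6 6 5 5 6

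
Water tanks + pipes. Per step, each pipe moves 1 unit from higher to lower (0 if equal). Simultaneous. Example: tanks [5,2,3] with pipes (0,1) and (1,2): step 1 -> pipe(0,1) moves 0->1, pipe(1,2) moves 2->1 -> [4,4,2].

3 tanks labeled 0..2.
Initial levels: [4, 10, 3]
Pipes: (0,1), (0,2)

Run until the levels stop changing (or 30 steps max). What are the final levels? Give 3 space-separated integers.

Answer: 7 5 5

Derivation:
Step 1: flows [1->0,0->2] -> levels [4 9 4]
Step 2: flows [1->0,0=2] -> levels [5 8 4]
Step 3: flows [1->0,0->2] -> levels [5 7 5]
Step 4: flows [1->0,0=2] -> levels [6 6 5]
Step 5: flows [0=1,0->2] -> levels [5 6 6]
Step 6: flows [1->0,2->0] -> levels [7 5 5]
Step 7: flows [0->1,0->2] -> levels [5 6 6]
  -> period-2 cycle: step 7 state = step 5 state; never stabilizes
  -> state at step 30: (30-5) mod 2 = 1, same as step 6 -> [7 5 5]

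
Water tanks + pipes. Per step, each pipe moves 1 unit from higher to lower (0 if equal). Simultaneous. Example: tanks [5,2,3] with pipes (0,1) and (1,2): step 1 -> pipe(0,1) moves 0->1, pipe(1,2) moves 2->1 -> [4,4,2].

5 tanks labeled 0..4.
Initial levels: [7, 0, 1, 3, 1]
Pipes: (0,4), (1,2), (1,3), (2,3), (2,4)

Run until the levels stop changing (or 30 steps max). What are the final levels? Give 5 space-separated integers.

Answer: 4 1 4 1 2

Derivation:
Step 1: flows [0->4,2->1,3->1,3->2,2=4] -> levels [6 2 1 1 2]
Step 2: flows [0->4,1->2,1->3,2=3,4->2] -> levels [5 0 3 2 2]
Step 3: flows [0->4,2->1,3->1,2->3,2->4] -> levels [4 2 0 2 4]
Step 4: flows [0=4,1->2,1=3,3->2,4->2] -> levels [4 1 3 1 3]
Step 5: flows [0->4,2->1,1=3,2->3,2=4] -> levels [3 2 1 2 4]
Step 6: flows [4->0,1->2,1=3,3->2,4->2] -> levels [4 1 4 1 2]
Step 7: flows [0->4,2->1,1=3,2->3,2->4] -> levels [3 2 1 2 4]
  -> period-2 cycle: step 7 state = step 5 state; never stabilizes
  -> state at step 30: (30-5) mod 2 = 1, same as step 6 -> [4 1 4 1 2]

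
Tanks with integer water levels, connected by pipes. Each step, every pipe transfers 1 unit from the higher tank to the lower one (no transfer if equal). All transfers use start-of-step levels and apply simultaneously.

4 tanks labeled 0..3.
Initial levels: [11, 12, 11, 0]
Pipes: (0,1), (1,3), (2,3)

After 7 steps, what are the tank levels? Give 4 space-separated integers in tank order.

Answer: 8 10 9 7

Derivation:
Step 1: flows [1->0,1->3,2->3] -> levels [12 10 10 2]
Step 2: flows [0->1,1->3,2->3] -> levels [11 10 9 4]
Step 3: flows [0->1,1->3,2->3] -> levels [10 10 8 6]
Step 4: flows [0=1,1->3,2->3] -> levels [10 9 7 8]
Step 5: flows [0->1,1->3,3->2] -> levels [9 9 8 8]
Step 6: flows [0=1,1->3,2=3] -> levels [9 8 8 9]
Step 7: flows [0->1,3->1,3->2] -> levels [8 10 9 7]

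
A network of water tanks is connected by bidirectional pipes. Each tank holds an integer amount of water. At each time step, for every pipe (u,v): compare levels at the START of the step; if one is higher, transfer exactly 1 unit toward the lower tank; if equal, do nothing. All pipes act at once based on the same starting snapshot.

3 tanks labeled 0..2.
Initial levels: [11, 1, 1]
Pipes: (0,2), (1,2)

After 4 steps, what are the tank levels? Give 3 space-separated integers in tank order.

Step 1: flows [0->2,1=2] -> levels [10 1 2]
Step 2: flows [0->2,2->1] -> levels [9 2 2]
Step 3: flows [0->2,1=2] -> levels [8 2 3]
Step 4: flows [0->2,2->1] -> levels [7 3 3]

Answer: 7 3 3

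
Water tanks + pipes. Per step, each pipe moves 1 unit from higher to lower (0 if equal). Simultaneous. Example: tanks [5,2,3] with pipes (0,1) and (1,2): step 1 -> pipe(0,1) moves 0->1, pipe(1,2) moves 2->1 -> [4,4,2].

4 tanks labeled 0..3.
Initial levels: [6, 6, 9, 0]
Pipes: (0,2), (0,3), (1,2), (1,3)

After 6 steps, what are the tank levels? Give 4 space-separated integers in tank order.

Step 1: flows [2->0,0->3,2->1,1->3] -> levels [6 6 7 2]
Step 2: flows [2->0,0->3,2->1,1->3] -> levels [6 6 5 4]
Step 3: flows [0->2,0->3,1->2,1->3] -> levels [4 4 7 6]
Step 4: flows [2->0,3->0,2->1,3->1] -> levels [6 6 5 4]
  -> period-2 cycle: step 4 state = step 2 state
  -> state at step 6: (6-2) mod 2 = 0, same as step 2 -> [6 6 5 4]

Answer: 6 6 5 4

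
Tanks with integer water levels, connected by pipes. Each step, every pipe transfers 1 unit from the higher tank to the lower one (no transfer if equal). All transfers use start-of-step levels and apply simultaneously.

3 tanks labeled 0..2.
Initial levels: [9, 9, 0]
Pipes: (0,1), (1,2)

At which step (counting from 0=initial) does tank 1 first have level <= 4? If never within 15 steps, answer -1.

Answer: -1

Derivation:
Step 1: flows [0=1,1->2] -> levels [9 8 1]
Step 2: flows [0->1,1->2] -> levels [8 8 2]
Step 3: flows [0=1,1->2] -> levels [8 7 3]
Step 4: flows [0->1,1->2] -> levels [7 7 4]
Step 5: flows [0=1,1->2] -> levels [7 6 5]
Step 6: flows [0->1,1->2] -> levels [6 6 6]
Step 7: flows [0=1,1=2] -> levels [6 6 6]
  -> stable; tank 1 stays at 6 > 4
Tank 1 never reaches <=4 within 15 steps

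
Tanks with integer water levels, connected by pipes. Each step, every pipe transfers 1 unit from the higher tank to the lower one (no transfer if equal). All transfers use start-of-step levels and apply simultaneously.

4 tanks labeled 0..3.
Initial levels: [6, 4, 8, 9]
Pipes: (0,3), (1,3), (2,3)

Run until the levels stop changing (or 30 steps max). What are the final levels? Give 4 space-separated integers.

Step 1: flows [3->0,3->1,3->2] -> levels [7 5 9 6]
Step 2: flows [0->3,3->1,2->3] -> levels [6 6 8 7]
Step 3: flows [3->0,3->1,2->3] -> levels [7 7 7 6]
Step 4: flows [0->3,1->3,2->3] -> levels [6 6 6 9]
Step 5: flows [3->0,3->1,3->2] -> levels [7 7 7 6]
  -> period-2 cycle: step 5 state = step 3 state; never stabilizes
  -> state at step 30: (30-3) mod 2 = 1, same as step 4 -> [6 6 6 9]

Answer: 6 6 6 9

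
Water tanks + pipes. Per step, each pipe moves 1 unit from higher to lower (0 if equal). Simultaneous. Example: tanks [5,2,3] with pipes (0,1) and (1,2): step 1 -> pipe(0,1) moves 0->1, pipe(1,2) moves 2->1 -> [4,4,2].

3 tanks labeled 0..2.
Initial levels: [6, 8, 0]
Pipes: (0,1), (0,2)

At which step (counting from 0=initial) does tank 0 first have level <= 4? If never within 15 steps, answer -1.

Answer: 5

Derivation:
Step 1: flows [1->0,0->2] -> levels [6 7 1]
Step 2: flows [1->0,0->2] -> levels [6 6 2]
Step 3: flows [0=1,0->2] -> levels [5 6 3]
Step 4: flows [1->0,0->2] -> levels [5 5 4]
Step 5: flows [0=1,0->2] -> levels [4 5 5]
Tank 0 first reaches <=4 at step 5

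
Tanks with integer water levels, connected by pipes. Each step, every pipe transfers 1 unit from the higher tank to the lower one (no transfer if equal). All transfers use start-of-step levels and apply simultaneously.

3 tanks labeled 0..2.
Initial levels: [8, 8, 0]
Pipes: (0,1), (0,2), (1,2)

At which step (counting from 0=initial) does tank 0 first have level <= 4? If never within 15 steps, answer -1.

Answer: -1

Derivation:
Step 1: flows [0=1,0->2,1->2] -> levels [7 7 2]
Step 2: flows [0=1,0->2,1->2] -> levels [6 6 4]
Step 3: flows [0=1,0->2,1->2] -> levels [5 5 6]
Step 4: flows [0=1,2->0,2->1] -> levels [6 6 4]
  -> period-2 cycle (repeats step 2); tank 0 never drops to <=4
Tank 0 never reaches <=4 within 15 steps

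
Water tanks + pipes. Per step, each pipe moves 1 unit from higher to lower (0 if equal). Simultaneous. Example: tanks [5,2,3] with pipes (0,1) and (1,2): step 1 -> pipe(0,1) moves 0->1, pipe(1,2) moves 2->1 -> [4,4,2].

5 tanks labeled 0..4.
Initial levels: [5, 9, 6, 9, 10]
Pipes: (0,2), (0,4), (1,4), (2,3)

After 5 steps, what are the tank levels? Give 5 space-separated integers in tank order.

Step 1: flows [2->0,4->0,4->1,3->2] -> levels [7 10 6 8 8]
Step 2: flows [0->2,4->0,1->4,3->2] -> levels [7 9 8 7 8]
Step 3: flows [2->0,4->0,1->4,2->3] -> levels [9 8 6 8 8]
Step 4: flows [0->2,0->4,1=4,3->2] -> levels [7 8 8 7 9]
Step 5: flows [2->0,4->0,4->1,2->3] -> levels [9 9 6 8 7]

Answer: 9 9 6 8 7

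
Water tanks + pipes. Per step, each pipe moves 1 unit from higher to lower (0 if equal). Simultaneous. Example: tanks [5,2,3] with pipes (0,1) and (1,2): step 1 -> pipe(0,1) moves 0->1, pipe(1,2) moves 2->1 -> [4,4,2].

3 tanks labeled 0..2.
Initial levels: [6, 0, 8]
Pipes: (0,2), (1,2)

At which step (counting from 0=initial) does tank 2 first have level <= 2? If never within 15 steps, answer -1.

Step 1: flows [2->0,2->1] -> levels [7 1 6]
Step 2: flows [0->2,2->1] -> levels [6 2 6]
Step 3: flows [0=2,2->1] -> levels [6 3 5]
Step 4: flows [0->2,2->1] -> levels [5 4 5]
Step 5: flows [0=2,2->1] -> levels [5 5 4]
Step 6: flows [0->2,1->2] -> levels [4 4 6]
Step 7: flows [2->0,2->1] -> levels [5 5 4]
  -> period-2 cycle (repeats step 5); tank 2 never drops to <=2
Tank 2 never reaches <=2 within 15 steps

Answer: -1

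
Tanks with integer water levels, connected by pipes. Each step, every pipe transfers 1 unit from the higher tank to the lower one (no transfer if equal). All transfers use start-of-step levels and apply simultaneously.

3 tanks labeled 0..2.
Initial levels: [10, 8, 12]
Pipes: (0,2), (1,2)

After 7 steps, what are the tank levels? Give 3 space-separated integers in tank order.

Step 1: flows [2->0,2->1] -> levels [11 9 10]
Step 2: flows [0->2,2->1] -> levels [10 10 10]
Step 3: flows [0=2,1=2] -> levels [10 10 10]
  -> stable; steps 4..7 unchanged -> [10 10 10]

Answer: 10 10 10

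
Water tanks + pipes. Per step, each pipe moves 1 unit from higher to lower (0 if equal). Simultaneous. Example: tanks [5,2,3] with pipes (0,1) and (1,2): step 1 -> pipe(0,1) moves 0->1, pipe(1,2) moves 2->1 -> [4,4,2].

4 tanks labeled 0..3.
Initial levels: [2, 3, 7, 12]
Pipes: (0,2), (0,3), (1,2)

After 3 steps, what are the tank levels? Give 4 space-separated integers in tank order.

Answer: 6 4 5 9

Derivation:
Step 1: flows [2->0,3->0,2->1] -> levels [4 4 5 11]
Step 2: flows [2->0,3->0,2->1] -> levels [6 5 3 10]
Step 3: flows [0->2,3->0,1->2] -> levels [6 4 5 9]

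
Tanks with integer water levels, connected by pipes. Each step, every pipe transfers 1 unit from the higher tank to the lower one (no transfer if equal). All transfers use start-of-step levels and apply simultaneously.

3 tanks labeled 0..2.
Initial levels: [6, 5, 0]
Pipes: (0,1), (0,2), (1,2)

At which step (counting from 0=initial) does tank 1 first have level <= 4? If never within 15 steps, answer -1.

Answer: 2

Derivation:
Step 1: flows [0->1,0->2,1->2] -> levels [4 5 2]
Step 2: flows [1->0,0->2,1->2] -> levels [4 3 4]
Tank 1 first reaches <=4 at step 2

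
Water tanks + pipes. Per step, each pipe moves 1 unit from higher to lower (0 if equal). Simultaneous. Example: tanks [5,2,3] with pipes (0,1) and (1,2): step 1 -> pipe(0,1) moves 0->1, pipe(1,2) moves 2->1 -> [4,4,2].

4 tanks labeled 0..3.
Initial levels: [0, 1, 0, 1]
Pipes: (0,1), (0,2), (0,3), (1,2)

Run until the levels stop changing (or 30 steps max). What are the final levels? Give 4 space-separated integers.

Answer: -1 1 1 1

Derivation:
Step 1: flows [1->0,0=2,3->0,1->2] -> levels [2 -1 1 0]
Step 2: flows [0->1,0->2,0->3,2->1] -> levels [-1 1 1 1]
Step 3: flows [1->0,2->0,3->0,1=2] -> levels [2 0 0 0]
Step 4: flows [0->1,0->2,0->3,1=2] -> levels [-1 1 1 1]
  -> period-2 cycle: step 4 state = step 2 state; never stabilizes
  -> state at step 30: (30-2) mod 2 = 0, same as step 2 -> [-1 1 1 1]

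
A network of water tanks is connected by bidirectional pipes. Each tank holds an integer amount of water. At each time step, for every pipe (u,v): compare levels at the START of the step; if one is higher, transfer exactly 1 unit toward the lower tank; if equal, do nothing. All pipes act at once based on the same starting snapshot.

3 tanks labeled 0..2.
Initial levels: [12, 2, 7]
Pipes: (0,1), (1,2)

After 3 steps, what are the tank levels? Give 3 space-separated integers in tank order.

Step 1: flows [0->1,2->1] -> levels [11 4 6]
Step 2: flows [0->1,2->1] -> levels [10 6 5]
Step 3: flows [0->1,1->2] -> levels [9 6 6]

Answer: 9 6 6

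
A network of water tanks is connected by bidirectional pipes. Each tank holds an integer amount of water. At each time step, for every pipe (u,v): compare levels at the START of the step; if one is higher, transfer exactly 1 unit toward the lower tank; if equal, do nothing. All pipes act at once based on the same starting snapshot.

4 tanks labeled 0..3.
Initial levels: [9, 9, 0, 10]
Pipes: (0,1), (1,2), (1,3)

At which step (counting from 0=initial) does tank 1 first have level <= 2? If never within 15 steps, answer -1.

Step 1: flows [0=1,1->2,3->1] -> levels [9 9 1 9]
Step 2: flows [0=1,1->2,1=3] -> levels [9 8 2 9]
Step 3: flows [0->1,1->2,3->1] -> levels [8 9 3 8]
Step 4: flows [1->0,1->2,1->3] -> levels [9 6 4 9]
Step 5: flows [0->1,1->2,3->1] -> levels [8 7 5 8]
Step 6: flows [0->1,1->2,3->1] -> levels [7 8 6 7]
Step 7: flows [1->0,1->2,1->3] -> levels [8 5 7 8]
Step 8: flows [0->1,2->1,3->1] -> levels [7 8 6 7]
  -> period-2 cycle (repeats step 6); tank 1 never drops to <=2
Tank 1 never reaches <=2 within 15 steps

Answer: -1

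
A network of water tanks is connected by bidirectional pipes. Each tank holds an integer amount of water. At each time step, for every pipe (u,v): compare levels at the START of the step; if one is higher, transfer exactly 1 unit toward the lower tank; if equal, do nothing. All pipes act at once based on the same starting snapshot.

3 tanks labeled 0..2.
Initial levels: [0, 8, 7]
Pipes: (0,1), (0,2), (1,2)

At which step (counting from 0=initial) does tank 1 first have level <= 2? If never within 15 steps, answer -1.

Answer: -1

Derivation:
Step 1: flows [1->0,2->0,1->2] -> levels [2 6 7]
Step 2: flows [1->0,2->0,2->1] -> levels [4 6 5]
Step 3: flows [1->0,2->0,1->2] -> levels [6 4 5]
Step 4: flows [0->1,0->2,2->1] -> levels [4 6 5]
  -> period-2 cycle (repeats step 2); tank 1 never drops to <=2
Tank 1 never reaches <=2 within 15 steps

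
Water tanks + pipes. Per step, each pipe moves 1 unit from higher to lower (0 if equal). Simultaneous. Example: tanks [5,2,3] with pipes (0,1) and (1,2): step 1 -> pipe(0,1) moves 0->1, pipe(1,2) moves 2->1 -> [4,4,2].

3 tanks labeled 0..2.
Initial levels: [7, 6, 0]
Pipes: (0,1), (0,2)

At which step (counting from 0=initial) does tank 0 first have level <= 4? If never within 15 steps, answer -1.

Step 1: flows [0->1,0->2] -> levels [5 7 1]
Step 2: flows [1->0,0->2] -> levels [5 6 2]
Step 3: flows [1->0,0->2] -> levels [5 5 3]
Step 4: flows [0=1,0->2] -> levels [4 5 4]
Tank 0 first reaches <=4 at step 4

Answer: 4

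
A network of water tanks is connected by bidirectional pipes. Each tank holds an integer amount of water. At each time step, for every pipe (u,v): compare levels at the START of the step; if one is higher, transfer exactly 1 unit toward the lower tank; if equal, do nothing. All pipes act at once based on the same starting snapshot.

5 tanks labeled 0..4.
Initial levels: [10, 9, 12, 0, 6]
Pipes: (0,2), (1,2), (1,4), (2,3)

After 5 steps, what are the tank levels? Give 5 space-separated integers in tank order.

Step 1: flows [2->0,2->1,1->4,2->3] -> levels [11 9 9 1 7]
Step 2: flows [0->2,1=2,1->4,2->3] -> levels [10 8 9 2 8]
Step 3: flows [0->2,2->1,1=4,2->3] -> levels [9 9 8 3 8]
Step 4: flows [0->2,1->2,1->4,2->3] -> levels [8 7 9 4 9]
Step 5: flows [2->0,2->1,4->1,2->3] -> levels [9 9 6 5 8]

Answer: 9 9 6 5 8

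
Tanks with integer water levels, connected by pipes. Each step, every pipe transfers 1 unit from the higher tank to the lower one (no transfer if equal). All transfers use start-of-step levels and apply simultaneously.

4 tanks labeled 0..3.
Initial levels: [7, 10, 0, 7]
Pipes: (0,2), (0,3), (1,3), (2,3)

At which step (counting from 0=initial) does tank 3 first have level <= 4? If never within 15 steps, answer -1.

Answer: -1

Derivation:
Step 1: flows [0->2,0=3,1->3,3->2] -> levels [6 9 2 7]
Step 2: flows [0->2,3->0,1->3,3->2] -> levels [6 8 4 6]
Step 3: flows [0->2,0=3,1->3,3->2] -> levels [5 7 6 6]
Step 4: flows [2->0,3->0,1->3,2=3] -> levels [7 6 5 6]
Step 5: flows [0->2,0->3,1=3,3->2] -> levels [5 6 7 6]
Step 6: flows [2->0,3->0,1=3,2->3] -> levels [7 6 5 6]
  -> period-2 cycle (repeats step 4); tank 3 never drops to <=4
Tank 3 never reaches <=4 within 15 steps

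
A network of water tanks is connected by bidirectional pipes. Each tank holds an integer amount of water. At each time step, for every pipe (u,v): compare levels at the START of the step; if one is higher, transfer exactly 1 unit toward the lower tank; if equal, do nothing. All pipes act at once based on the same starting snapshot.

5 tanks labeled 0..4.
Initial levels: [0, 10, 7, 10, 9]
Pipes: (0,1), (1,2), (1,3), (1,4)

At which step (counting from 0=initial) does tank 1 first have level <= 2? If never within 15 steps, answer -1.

Step 1: flows [1->0,1->2,1=3,1->4] -> levels [1 7 8 10 10]
Step 2: flows [1->0,2->1,3->1,4->1] -> levels [2 9 7 9 9]
Step 3: flows [1->0,1->2,1=3,1=4] -> levels [3 7 8 9 9]
Step 4: flows [1->0,2->1,3->1,4->1] -> levels [4 9 7 8 8]
Step 5: flows [1->0,1->2,1->3,1->4] -> levels [5 5 8 9 9]
Step 6: flows [0=1,2->1,3->1,4->1] -> levels [5 8 7 8 8]
Step 7: flows [1->0,1->2,1=3,1=4] -> levels [6 6 8 8 8]
Step 8: flows [0=1,2->1,3->1,4->1] -> levels [6 9 7 7 7]
Step 9: flows [1->0,1->2,1->3,1->4] -> levels [7 5 8 8 8]
Step 10: flows [0->1,2->1,3->1,4->1] -> levels [6 9 7 7 7]
  -> period-2 cycle (repeats step 8); tank 1 never drops to <=2
Tank 1 never reaches <=2 within 15 steps

Answer: -1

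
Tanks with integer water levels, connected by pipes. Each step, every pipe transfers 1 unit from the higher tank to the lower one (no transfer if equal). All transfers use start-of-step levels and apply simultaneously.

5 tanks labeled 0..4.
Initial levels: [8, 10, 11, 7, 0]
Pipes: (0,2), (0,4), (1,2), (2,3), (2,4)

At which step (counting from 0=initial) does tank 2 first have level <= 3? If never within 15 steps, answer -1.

Step 1: flows [2->0,0->4,2->1,2->3,2->4] -> levels [8 11 7 8 2]
Step 2: flows [0->2,0->4,1->2,3->2,2->4] -> levels [6 10 9 7 4]
Step 3: flows [2->0,0->4,1->2,2->3,2->4] -> levels [6 9 7 8 6]
Step 4: flows [2->0,0=4,1->2,3->2,2->4] -> levels [7 8 7 7 7]
Step 5: flows [0=2,0=4,1->2,2=3,2=4] -> levels [7 7 8 7 7]
Step 6: flows [2->0,0=4,2->1,2->3,2->4] -> levels [8 8 4 8 8]
Step 7: flows [0->2,0=4,1->2,3->2,4->2] -> levels [7 7 8 7 7]
  -> period-2 cycle (repeats step 5); tank 2 never drops to <=3
Tank 2 never reaches <=3 within 15 steps

Answer: -1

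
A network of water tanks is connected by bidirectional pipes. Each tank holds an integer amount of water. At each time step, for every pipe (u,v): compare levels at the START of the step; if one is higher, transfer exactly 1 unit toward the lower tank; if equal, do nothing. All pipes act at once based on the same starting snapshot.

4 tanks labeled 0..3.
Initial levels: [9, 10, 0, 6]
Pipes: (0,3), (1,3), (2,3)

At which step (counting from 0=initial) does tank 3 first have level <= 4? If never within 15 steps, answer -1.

Answer: 7

Derivation:
Step 1: flows [0->3,1->3,3->2] -> levels [8 9 1 7]
Step 2: flows [0->3,1->3,3->2] -> levels [7 8 2 8]
Step 3: flows [3->0,1=3,3->2] -> levels [8 8 3 6]
Step 4: flows [0->3,1->3,3->2] -> levels [7 7 4 7]
Step 5: flows [0=3,1=3,3->2] -> levels [7 7 5 6]
Step 6: flows [0->3,1->3,3->2] -> levels [6 6 6 7]
Step 7: flows [3->0,3->1,3->2] -> levels [7 7 7 4]
Tank 3 first reaches <=4 at step 7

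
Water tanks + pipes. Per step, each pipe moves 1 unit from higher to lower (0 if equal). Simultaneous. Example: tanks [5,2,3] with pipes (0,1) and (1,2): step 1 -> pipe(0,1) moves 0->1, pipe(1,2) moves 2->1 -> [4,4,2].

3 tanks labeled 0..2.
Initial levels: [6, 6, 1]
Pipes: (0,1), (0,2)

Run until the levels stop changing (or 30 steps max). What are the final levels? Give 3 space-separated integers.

Step 1: flows [0=1,0->2] -> levels [5 6 2]
Step 2: flows [1->0,0->2] -> levels [5 5 3]
Step 3: flows [0=1,0->2] -> levels [4 5 4]
Step 4: flows [1->0,0=2] -> levels [5 4 4]
Step 5: flows [0->1,0->2] -> levels [3 5 5]
Step 6: flows [1->0,2->0] -> levels [5 4 4]
  -> period-2 cycle: step 6 state = step 4 state; never stabilizes
  -> state at step 30: (30-4) mod 2 = 0, same as step 4 -> [5 4 4]

Answer: 5 4 4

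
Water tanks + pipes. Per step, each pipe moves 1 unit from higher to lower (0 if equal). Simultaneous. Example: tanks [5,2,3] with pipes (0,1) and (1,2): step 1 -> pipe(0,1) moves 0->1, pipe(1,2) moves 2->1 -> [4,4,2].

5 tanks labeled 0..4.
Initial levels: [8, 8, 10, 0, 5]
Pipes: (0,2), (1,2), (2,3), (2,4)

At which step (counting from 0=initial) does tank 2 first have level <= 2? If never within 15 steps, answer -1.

Answer: -1

Derivation:
Step 1: flows [2->0,2->1,2->3,2->4] -> levels [9 9 6 1 6]
Step 2: flows [0->2,1->2,2->3,2=4] -> levels [8 8 7 2 6]
Step 3: flows [0->2,1->2,2->3,2->4] -> levels [7 7 7 3 7]
Step 4: flows [0=2,1=2,2->3,2=4] -> levels [7 7 6 4 7]
Step 5: flows [0->2,1->2,2->3,4->2] -> levels [6 6 8 5 6]
Step 6: flows [2->0,2->1,2->3,2->4] -> levels [7 7 4 6 7]
Step 7: flows [0->2,1->2,3->2,4->2] -> levels [6 6 8 5 6]
  -> period-2 cycle (repeats step 5); tank 2 never drops to <=2
Tank 2 never reaches <=2 within 15 steps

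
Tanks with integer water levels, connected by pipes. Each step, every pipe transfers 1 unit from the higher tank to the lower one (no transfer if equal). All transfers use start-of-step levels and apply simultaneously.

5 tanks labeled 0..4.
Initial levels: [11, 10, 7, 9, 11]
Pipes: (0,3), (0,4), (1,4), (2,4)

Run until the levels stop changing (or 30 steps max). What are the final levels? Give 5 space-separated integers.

Step 1: flows [0->3,0=4,4->1,4->2] -> levels [10 11 8 10 9]
Step 2: flows [0=3,0->4,1->4,4->2] -> levels [9 10 9 10 10]
Step 3: flows [3->0,4->0,1=4,4->2] -> levels [11 10 10 9 8]
Step 4: flows [0->3,0->4,1->4,2->4] -> levels [9 9 9 10 11]
Step 5: flows [3->0,4->0,4->1,4->2] -> levels [11 10 10 9 8]
  -> period-2 cycle: step 5 state = step 3 state; never stabilizes
  -> state at step 30: (30-3) mod 2 = 1, same as step 4 -> [9 9 9 10 11]

Answer: 9 9 9 10 11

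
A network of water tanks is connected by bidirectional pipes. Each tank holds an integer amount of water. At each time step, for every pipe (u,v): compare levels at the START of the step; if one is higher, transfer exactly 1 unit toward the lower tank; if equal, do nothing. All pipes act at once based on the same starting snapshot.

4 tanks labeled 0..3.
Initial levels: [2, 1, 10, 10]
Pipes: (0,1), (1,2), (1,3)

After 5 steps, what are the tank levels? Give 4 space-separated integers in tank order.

Step 1: flows [0->1,2->1,3->1] -> levels [1 4 9 9]
Step 2: flows [1->0,2->1,3->1] -> levels [2 5 8 8]
Step 3: flows [1->0,2->1,3->1] -> levels [3 6 7 7]
Step 4: flows [1->0,2->1,3->1] -> levels [4 7 6 6]
Step 5: flows [1->0,1->2,1->3] -> levels [5 4 7 7]

Answer: 5 4 7 7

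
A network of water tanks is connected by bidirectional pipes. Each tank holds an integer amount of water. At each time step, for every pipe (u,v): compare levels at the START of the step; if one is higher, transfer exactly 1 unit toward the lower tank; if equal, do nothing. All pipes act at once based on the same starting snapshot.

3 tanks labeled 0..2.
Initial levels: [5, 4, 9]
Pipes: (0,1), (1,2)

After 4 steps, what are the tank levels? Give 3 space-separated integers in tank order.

Answer: 6 6 6

Derivation:
Step 1: flows [0->1,2->1] -> levels [4 6 8]
Step 2: flows [1->0,2->1] -> levels [5 6 7]
Step 3: flows [1->0,2->1] -> levels [6 6 6]
Step 4: flows [0=1,1=2] -> levels [6 6 6]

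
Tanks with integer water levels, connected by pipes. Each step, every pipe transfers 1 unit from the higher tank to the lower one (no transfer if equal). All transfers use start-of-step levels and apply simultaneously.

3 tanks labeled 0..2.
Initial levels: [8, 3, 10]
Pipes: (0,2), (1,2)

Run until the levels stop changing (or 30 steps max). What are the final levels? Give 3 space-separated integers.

Step 1: flows [2->0,2->1] -> levels [9 4 8]
Step 2: flows [0->2,2->1] -> levels [8 5 8]
Step 3: flows [0=2,2->1] -> levels [8 6 7]
Step 4: flows [0->2,2->1] -> levels [7 7 7]
Step 5: flows [0=2,1=2] -> levels [7 7 7]
  -> stable (no change)

Answer: 7 7 7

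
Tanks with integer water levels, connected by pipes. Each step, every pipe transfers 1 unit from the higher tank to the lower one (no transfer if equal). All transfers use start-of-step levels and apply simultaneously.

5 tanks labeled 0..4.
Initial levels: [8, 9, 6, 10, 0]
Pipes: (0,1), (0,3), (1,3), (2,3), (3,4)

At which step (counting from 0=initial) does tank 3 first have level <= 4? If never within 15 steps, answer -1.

Answer: 8

Derivation:
Step 1: flows [1->0,3->0,3->1,3->2,3->4] -> levels [10 9 7 6 1]
Step 2: flows [0->1,0->3,1->3,2->3,3->4] -> levels [8 9 6 8 2]
Step 3: flows [1->0,0=3,1->3,3->2,3->4] -> levels [9 7 7 7 3]
Step 4: flows [0->1,0->3,1=3,2=3,3->4] -> levels [7 8 7 7 4]
Step 5: flows [1->0,0=3,1->3,2=3,3->4] -> levels [8 6 7 7 5]
Step 6: flows [0->1,0->3,3->1,2=3,3->4] -> levels [6 8 7 6 6]
Step 7: flows [1->0,0=3,1->3,2->3,3=4] -> levels [7 6 6 8 6]
Step 8: flows [0->1,3->0,3->1,3->2,3->4] -> levels [7 8 7 4 7]
Tank 3 first reaches <=4 at step 8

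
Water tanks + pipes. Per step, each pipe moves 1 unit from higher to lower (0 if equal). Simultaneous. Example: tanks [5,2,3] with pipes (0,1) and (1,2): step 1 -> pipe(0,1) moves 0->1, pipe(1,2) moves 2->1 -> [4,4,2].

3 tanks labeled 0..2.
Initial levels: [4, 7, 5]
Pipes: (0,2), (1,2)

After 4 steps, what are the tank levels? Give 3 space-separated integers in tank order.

Answer: 5 5 6

Derivation:
Step 1: flows [2->0,1->2] -> levels [5 6 5]
Step 2: flows [0=2,1->2] -> levels [5 5 6]
Step 3: flows [2->0,2->1] -> levels [6 6 4]
Step 4: flows [0->2,1->2] -> levels [5 5 6]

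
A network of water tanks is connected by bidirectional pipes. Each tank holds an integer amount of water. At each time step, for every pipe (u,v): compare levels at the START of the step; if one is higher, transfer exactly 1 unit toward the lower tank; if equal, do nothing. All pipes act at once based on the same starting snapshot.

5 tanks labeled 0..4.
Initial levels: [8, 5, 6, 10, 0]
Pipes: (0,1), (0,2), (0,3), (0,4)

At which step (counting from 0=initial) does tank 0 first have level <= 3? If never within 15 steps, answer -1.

Step 1: flows [0->1,0->2,3->0,0->4] -> levels [6 6 7 9 1]
Step 2: flows [0=1,2->0,3->0,0->4] -> levels [7 6 6 8 2]
Step 3: flows [0->1,0->2,3->0,0->4] -> levels [5 7 7 7 3]
Step 4: flows [1->0,2->0,3->0,0->4] -> levels [7 6 6 6 4]
Step 5: flows [0->1,0->2,0->3,0->4] -> levels [3 7 7 7 5]
Tank 0 first reaches <=3 at step 5

Answer: 5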